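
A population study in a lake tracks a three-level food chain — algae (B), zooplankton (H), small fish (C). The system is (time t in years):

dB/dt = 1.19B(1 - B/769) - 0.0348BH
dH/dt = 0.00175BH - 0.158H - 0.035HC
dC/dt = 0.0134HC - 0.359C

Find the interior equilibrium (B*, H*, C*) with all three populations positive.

B* ≈ 167, H* ≈ 26.8, C* ≈ 3.81

From dC/dt = 0: 0.0134H* = 0.359, so H* = 26.8.
From dB/dt = 0: 1.19(1 - B*/769) = 0.0348·26.8, giving B* = 769·(1 - 0.783) = 167.
From dH/dt = 0: 0.00175·167 - 0.158 = 0.035C*, so C* = 0.133/0.035 = 3.81.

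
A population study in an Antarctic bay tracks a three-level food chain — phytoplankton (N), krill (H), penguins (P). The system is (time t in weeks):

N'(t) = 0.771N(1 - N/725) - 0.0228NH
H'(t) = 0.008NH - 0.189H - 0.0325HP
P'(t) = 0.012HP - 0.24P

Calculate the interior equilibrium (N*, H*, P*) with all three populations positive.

From dP/dt = 0: 0.012H* = 0.24, so H* = 20.
From dN/dt = 0: 0.771(1 - N*/725) = 0.0228·20, giving N* = 725·(1 - 0.591) = 296.
From dH/dt = 0: 0.008·296 - 0.189 = 0.0325P*, so P* = 2.18/0.0325 = 67.1.

N* ≈ 296, H* ≈ 20, P* ≈ 67.1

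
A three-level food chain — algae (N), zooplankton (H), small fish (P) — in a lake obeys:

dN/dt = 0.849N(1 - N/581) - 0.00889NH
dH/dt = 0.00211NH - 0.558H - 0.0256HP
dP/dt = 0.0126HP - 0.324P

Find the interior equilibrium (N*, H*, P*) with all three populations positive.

From dP/dt = 0: 0.0126H* = 0.324, so H* = 25.7.
From dN/dt = 0: 0.849(1 - N*/581) = 0.00889·25.7, giving N* = 581·(1 - 0.269) = 425.
From dH/dt = 0: 0.00211·425 - 0.558 = 0.0256P*, so P* = 0.338/0.0256 = 13.2.

N* ≈ 425, H* ≈ 25.7, P* ≈ 13.2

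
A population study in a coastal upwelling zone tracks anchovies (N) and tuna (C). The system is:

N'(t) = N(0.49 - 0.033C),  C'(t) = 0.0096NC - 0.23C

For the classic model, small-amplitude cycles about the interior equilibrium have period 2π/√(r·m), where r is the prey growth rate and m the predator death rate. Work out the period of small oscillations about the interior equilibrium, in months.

Here r = 0.49 and m = 0.23, so r·m = 0.113.
ω = √0.113 = 0.336 per month, hence T = 2π/ω ≈ 18.7 months.

T ≈ 18.7 months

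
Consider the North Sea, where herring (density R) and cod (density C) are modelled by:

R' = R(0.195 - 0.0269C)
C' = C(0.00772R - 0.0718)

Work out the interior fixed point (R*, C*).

R* ≈ 9.3, C* ≈ 7.25

Set dC/dt = 0 with C > 0: 0.00772R - 0.0718 = 0, so R* = 0.0718/0.00772 = 9.3.
Set dR/dt = 0 with R > 0: 0.195 - 0.0269C = 0, so C* = 0.195/0.0269 = 7.25.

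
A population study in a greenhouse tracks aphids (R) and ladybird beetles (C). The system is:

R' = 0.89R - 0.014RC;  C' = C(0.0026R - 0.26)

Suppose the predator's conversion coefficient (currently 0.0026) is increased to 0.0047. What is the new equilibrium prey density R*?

At the interior fixed point, setting dC/dt = 0 with C > 0 fixes R* = (predator death rate)/(RC coefficient) — independent of the other coefficients.
With the change, R* = 0.26/0.0047 = 55.3; it falls from 100.

R* ≈ 55.3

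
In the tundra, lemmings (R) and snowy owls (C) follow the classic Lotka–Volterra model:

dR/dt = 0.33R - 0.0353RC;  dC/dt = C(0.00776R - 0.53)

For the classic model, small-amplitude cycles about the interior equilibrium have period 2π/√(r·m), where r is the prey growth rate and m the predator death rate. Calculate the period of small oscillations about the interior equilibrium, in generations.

T ≈ 15 generations

Here r = 0.33 and m = 0.53, so r·m = 0.175.
ω = √0.175 = 0.418 per generation, hence T = 2π/ω ≈ 15 generations.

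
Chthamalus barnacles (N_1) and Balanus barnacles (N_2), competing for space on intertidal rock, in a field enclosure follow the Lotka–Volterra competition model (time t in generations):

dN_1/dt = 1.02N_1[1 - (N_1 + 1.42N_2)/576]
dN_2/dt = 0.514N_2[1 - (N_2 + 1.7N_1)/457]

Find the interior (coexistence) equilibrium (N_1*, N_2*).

Setting both brackets to zero gives the nullclines N_1 + 1.42N_2 = 576 and 1.7N_1 + N_2 = 457.
Substituting N_2 = 457 - 1.7N_1 into the first: N_1(1 - 1.42·1.7) = 576 - 1.42·457.
So N_1* = -72.9/-1.41 = 51.6, and then N_2* = 457 - 1.7·51.6 = 369.

N_1* ≈ 51.6, N_2* ≈ 369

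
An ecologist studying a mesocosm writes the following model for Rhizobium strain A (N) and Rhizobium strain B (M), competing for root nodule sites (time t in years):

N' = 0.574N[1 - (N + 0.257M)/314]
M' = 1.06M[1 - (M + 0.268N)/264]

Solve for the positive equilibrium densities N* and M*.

Setting both brackets to zero gives the nullclines N + 0.257M = 314 and 0.268N + M = 264.
Substituting M = 264 - 0.268N into the first: N(1 - 0.257·0.268) = 314 - 0.257·264.
So N* = 246/0.931 = 264, and then M* = 264 - 0.268·264 = 193.

N* ≈ 264, M* ≈ 193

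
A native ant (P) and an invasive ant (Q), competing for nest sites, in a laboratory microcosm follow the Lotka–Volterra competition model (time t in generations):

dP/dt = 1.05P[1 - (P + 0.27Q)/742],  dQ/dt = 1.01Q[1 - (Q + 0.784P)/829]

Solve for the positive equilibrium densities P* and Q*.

Setting both brackets to zero gives the nullclines P + 0.27Q = 742 and 0.784P + Q = 829.
Substituting Q = 829 - 0.784P into the first: P(1 - 0.27·0.784) = 742 - 0.27·829.
So P* = 518/0.788 = 657, and then Q* = 829 - 0.784·657 = 314.

P* ≈ 657, Q* ≈ 314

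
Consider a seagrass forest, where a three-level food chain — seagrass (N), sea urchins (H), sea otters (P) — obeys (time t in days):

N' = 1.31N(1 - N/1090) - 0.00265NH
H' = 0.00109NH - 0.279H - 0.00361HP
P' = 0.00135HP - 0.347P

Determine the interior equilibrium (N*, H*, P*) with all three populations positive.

From dP/dt = 0: 0.00135H* = 0.347, so H* = 257.
From dN/dt = 0: 1.31(1 - N*/1090) = 0.00265·257, giving N* = 1090·(1 - 0.52) = 523.
From dH/dt = 0: 0.00109·523 - 0.279 = 0.00361P*, so P* = 0.291/0.00361 = 80.7.

N* ≈ 523, H* ≈ 257, P* ≈ 80.7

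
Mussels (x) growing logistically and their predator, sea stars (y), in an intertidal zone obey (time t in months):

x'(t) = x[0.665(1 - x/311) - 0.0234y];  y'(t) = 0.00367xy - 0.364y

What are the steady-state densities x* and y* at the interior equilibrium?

From dy/dt = 0 with y > 0: 0.00367x* = 0.364, so x* = 99.2.
Substitute into dx/dt = 0: 0.665(1 - 99.2/311) = 0.0234y*.
The bracket is 0.681, giving y* = 0.453/0.0234 = 19.4.

x* ≈ 99.2, y* ≈ 19.4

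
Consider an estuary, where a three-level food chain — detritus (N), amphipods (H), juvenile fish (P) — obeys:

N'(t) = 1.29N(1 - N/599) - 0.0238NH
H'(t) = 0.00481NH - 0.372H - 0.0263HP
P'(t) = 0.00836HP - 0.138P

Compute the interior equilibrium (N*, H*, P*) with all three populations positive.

From dP/dt = 0: 0.00836H* = 0.138, so H* = 16.5.
From dN/dt = 0: 1.29(1 - N*/599) = 0.0238·16.5, giving N* = 599·(1 - 0.305) = 417.
From dH/dt = 0: 0.00481·417 - 0.372 = 0.0263P*, so P* = 1.63/0.0263 = 62.

N* ≈ 417, H* ≈ 16.5, P* ≈ 62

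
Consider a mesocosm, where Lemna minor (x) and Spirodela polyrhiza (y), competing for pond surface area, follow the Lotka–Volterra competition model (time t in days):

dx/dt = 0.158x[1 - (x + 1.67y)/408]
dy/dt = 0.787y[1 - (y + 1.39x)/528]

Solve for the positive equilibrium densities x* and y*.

x* ≈ 359, y* ≈ 29.6

Setting both brackets to zero gives the nullclines x + 1.67y = 408 and 1.39x + y = 528.
Substituting y = 528 - 1.39x into the first: x(1 - 1.67·1.39) = 408 - 1.67·528.
So x* = -474/-1.32 = 359, and then y* = 528 - 1.39·359 = 29.6.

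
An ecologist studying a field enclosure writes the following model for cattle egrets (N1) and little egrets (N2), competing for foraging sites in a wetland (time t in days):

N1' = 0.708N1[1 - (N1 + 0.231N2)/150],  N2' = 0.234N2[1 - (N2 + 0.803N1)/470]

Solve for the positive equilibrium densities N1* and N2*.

N1* ≈ 50.9, N2* ≈ 429

Setting both brackets to zero gives the nullclines N1 + 0.231N2 = 150 and 0.803N1 + N2 = 470.
Substituting N2 = 470 - 0.803N1 into the first: N1(1 - 0.231·0.803) = 150 - 0.231·470.
So N1* = 41.4/0.815 = 50.9, and then N2* = 470 - 0.803·50.9 = 429.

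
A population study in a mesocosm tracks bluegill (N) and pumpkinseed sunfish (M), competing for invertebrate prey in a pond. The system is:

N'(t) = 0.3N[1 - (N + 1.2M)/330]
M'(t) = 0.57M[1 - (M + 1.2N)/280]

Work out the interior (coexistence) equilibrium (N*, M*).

N* ≈ 13.6, M* ≈ 264

Setting both brackets to zero gives the nullclines N + 1.2M = 330 and 1.2N + M = 280.
Substituting M = 280 - 1.2N into the first: N(1 - 1.2·1.2) = 330 - 1.2·280.
So N* = -6/-0.44 = 13.6, and then M* = 280 - 1.2·13.6 = 264.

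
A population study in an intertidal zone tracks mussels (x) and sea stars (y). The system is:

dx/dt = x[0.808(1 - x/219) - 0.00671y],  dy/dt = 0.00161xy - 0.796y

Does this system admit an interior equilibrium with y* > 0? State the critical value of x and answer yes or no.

The predator equation gives dy/dt > 0 only when x > 0.796/0.00161 = 494.
Without the predator, x → K = 219. Since 219 < 494, the predator cannot invade.

Threshold x = 494; K < 494, so no, the predator goes extinct.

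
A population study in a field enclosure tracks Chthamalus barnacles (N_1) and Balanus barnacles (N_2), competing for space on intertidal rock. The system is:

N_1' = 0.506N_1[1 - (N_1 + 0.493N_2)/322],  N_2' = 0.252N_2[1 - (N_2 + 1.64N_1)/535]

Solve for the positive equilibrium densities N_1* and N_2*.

N_1* ≈ 304, N_2* ≈ 36.1

Setting both brackets to zero gives the nullclines N_1 + 0.493N_2 = 322 and 1.64N_1 + N_2 = 535.
Substituting N_2 = 535 - 1.64N_1 into the first: N_1(1 - 0.493·1.64) = 322 - 0.493·535.
So N_1* = 58.2/0.191 = 304, and then N_2* = 535 - 1.64·304 = 36.1.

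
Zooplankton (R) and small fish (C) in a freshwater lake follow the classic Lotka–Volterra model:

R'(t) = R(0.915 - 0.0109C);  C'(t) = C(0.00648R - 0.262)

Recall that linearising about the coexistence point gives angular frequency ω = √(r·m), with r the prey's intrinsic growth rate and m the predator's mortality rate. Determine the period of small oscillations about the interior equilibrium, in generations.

Here r = 0.915 and m = 0.262, so r·m = 0.24.
ω = √0.24 = 0.49 per generation, hence T = 2π/ω ≈ 12.8 generations.

T ≈ 12.8 generations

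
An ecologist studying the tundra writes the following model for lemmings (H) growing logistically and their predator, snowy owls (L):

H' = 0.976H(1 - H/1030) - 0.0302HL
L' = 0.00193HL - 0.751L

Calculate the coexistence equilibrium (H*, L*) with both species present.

From dL/dt = 0 with L > 0: 0.00193H* = 0.751, so H* = 389.
Substitute into dH/dt = 0: 0.976(1 - 389/1030) = 0.0302L*.
The bracket is 0.622, giving L* = 0.607/0.0302 = 20.1.

H* ≈ 389, L* ≈ 20.1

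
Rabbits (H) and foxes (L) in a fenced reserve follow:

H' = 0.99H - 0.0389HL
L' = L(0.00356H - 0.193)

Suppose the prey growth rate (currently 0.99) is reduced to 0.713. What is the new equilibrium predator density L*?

At the interior fixed point, setting dH/dt = 0 with H > 0 fixes L* = (prey growth rate)/(HL coefficient) — independent of the other coefficients.
With the change, L* = 0.713/0.0389 = 18.3; it falls from 25.4.

L* ≈ 18.3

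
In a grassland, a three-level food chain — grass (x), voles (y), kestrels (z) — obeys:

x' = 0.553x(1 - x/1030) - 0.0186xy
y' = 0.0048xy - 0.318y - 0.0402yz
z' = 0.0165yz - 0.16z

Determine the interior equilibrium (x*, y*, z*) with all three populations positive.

From dz/dt = 0: 0.0165y* = 0.16, so y* = 9.7.
From dx/dt = 0: 0.553(1 - x*/1030) = 0.0186·9.7, giving x* = 1030·(1 - 0.326) = 694.
From dy/dt = 0: 0.0048·694 - 0.318 = 0.0402z*, so z* = 3.01/0.0402 = 75.

x* ≈ 694, y* ≈ 9.7, z* ≈ 75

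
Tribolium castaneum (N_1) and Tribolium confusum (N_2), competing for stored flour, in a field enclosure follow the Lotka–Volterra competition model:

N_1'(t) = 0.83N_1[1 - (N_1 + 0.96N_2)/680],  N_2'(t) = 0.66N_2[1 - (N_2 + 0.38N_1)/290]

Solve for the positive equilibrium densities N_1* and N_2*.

N_1* ≈ 632, N_2* ≈ 49.7

Setting both brackets to zero gives the nullclines N_1 + 0.96N_2 = 680 and 0.38N_1 + N_2 = 290.
Substituting N_2 = 290 - 0.38N_1 into the first: N_1(1 - 0.96·0.38) = 680 - 0.96·290.
So N_1* = 402/0.635 = 632, and then N_2* = 290 - 0.38·632 = 49.7.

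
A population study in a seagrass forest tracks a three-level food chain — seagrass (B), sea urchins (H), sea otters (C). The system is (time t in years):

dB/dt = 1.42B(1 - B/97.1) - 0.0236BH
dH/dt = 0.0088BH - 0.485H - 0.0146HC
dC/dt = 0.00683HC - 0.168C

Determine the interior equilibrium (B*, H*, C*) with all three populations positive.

B* ≈ 57.4, H* ≈ 24.6, C* ≈ 1.38

From dC/dt = 0: 0.00683H* = 0.168, so H* = 24.6.
From dB/dt = 0: 1.42(1 - B*/97.1) = 0.0236·24.6, giving B* = 97.1·(1 - 0.409) = 57.4.
From dH/dt = 0: 0.0088·57.4 - 0.485 = 0.0146C*, so C* = 0.0202/0.0146 = 1.38.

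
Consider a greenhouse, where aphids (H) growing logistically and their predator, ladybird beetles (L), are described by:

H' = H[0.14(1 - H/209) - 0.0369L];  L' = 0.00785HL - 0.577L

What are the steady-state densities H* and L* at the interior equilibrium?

H* ≈ 73.5, L* ≈ 2.46

From dL/dt = 0 with L > 0: 0.00785H* = 0.577, so H* = 73.5.
Substitute into dH/dt = 0: 0.14(1 - 73.5/209) = 0.0369L*.
The bracket is 0.648, giving L* = 0.0908/0.0369 = 2.46.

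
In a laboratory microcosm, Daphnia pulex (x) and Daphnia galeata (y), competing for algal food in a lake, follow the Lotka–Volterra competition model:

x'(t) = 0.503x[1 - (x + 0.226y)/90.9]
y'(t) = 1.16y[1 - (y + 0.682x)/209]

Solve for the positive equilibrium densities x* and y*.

x* ≈ 51.6, y* ≈ 174

Setting both brackets to zero gives the nullclines x + 0.226y = 90.9 and 0.682x + y = 209.
Substituting y = 209 - 0.682x into the first: x(1 - 0.226·0.682) = 90.9 - 0.226·209.
So x* = 43.7/0.846 = 51.6, and then y* = 209 - 0.682·51.6 = 174.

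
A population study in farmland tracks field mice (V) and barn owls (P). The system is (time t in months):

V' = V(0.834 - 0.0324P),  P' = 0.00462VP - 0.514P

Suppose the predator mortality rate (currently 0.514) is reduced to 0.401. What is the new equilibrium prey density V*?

At the interior fixed point, setting dP/dt = 0 with P > 0 fixes V* = (predator death rate)/(VP coefficient) — independent of the other coefficients.
With the change, V* = 0.401/0.00462 = 86.8; it falls from 111.

V* ≈ 86.8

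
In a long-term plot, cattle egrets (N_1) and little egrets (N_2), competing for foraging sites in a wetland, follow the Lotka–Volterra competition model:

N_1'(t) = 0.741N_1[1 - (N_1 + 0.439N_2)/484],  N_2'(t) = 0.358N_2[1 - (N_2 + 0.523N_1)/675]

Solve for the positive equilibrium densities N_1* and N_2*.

N_1* ≈ 244, N_2* ≈ 548

Setting both brackets to zero gives the nullclines N_1 + 0.439N_2 = 484 and 0.523N_1 + N_2 = 675.
Substituting N_2 = 675 - 0.523N_1 into the first: N_1(1 - 0.439·0.523) = 484 - 0.439·675.
So N_1* = 188/0.77 = 244, and then N_2* = 675 - 0.523·244 = 548.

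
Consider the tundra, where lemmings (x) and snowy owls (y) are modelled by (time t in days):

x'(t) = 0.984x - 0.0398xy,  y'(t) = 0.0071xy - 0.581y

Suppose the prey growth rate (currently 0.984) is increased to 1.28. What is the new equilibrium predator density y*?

y* ≈ 32.2

At the interior fixed point, setting dx/dt = 0 with x > 0 fixes y* = (prey growth rate)/(xy coefficient) — independent of the other coefficients.
With the change, y* = 1.28/0.0398 = 32.2; it rises from 24.7.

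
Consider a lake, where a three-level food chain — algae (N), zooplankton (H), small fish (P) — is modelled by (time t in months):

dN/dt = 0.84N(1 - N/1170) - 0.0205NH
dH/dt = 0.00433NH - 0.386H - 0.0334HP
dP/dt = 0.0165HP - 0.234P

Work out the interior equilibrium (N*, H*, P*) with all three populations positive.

From dP/dt = 0: 0.0165H* = 0.234, so H* = 14.2.
From dN/dt = 0: 0.84(1 - N*/1170) = 0.0205·14.2, giving N* = 1170·(1 - 0.346) = 765.
From dH/dt = 0: 0.00433·765 - 0.386 = 0.0334P*, so P* = 2.93/0.0334 = 87.6.

N* ≈ 765, H* ≈ 14.2, P* ≈ 87.6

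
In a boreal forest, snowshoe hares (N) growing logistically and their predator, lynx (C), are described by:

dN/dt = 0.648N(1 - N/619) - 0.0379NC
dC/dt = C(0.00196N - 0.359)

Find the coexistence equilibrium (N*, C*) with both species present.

N* ≈ 183, C* ≈ 12

From dC/dt = 0 with C > 0: 0.00196N* = 0.359, so N* = 183.
Substitute into dN/dt = 0: 0.648(1 - 183/619) = 0.0379C*.
The bracket is 0.704, giving C* = 0.456/0.0379 = 12.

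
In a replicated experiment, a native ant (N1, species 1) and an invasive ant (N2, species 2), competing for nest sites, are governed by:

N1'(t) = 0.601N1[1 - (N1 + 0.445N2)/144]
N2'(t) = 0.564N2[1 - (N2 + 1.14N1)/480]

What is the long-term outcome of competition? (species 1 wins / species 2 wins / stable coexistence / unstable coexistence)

species 2 excludes species 1

Compare the nullcline intercepts: K1/α12 = 144/0.445 = 324 < K2 = 480; K2/α21 = 480/1.14 = 421 > K1 = 144.
Since the inequalities point opposite ways, species 2 can invade but species 1 cannot.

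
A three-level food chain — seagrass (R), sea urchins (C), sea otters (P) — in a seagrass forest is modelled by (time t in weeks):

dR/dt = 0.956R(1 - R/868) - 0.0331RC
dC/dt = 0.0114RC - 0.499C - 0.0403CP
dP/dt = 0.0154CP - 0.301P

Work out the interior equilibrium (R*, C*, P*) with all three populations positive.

R* ≈ 281, C* ≈ 19.5, P* ≈ 67

From dP/dt = 0: 0.0154C* = 0.301, so C* = 19.5.
From dR/dt = 0: 0.956(1 - R*/868) = 0.0331·19.5, giving R* = 868·(1 - 0.677) = 281.
From dC/dt = 0: 0.0114·281 - 0.499 = 0.0403P*, so P* = 2.7/0.0403 = 67.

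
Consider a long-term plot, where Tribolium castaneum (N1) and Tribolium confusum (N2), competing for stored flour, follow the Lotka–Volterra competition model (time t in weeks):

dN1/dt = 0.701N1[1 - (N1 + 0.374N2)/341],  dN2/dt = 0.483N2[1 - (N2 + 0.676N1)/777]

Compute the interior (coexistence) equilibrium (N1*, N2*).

Setting both brackets to zero gives the nullclines N1 + 0.374N2 = 341 and 0.676N1 + N2 = 777.
Substituting N2 = 777 - 0.676N1 into the first: N1(1 - 0.374·0.676) = 341 - 0.374·777.
So N1* = 50.4/0.747 = 67.5, and then N2* = 777 - 0.676·67.5 = 731.

N1* ≈ 67.5, N2* ≈ 731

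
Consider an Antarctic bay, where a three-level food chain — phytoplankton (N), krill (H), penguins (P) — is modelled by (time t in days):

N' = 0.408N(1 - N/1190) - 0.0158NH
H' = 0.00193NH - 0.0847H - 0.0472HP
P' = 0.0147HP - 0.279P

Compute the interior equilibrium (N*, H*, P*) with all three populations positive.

N* ≈ 315, H* ≈ 19, P* ≈ 11.1

From dP/dt = 0: 0.0147H* = 0.279, so H* = 19.
From dN/dt = 0: 0.408(1 - N*/1190) = 0.0158·19, giving N* = 1190·(1 - 0.735) = 315.
From dH/dt = 0: 0.00193·315 - 0.0847 = 0.0472P*, so P* = 0.524/0.0472 = 11.1.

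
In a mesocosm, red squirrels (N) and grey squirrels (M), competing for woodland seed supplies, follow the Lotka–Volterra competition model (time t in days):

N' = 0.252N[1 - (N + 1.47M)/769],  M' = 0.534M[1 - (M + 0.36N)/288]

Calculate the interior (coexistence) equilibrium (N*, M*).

N* ≈ 734, M* ≈ 23.7

Setting both brackets to zero gives the nullclines N + 1.47M = 769 and 0.36N + M = 288.
Substituting M = 288 - 0.36N into the first: N(1 - 1.47·0.36) = 769 - 1.47·288.
So N* = 346/0.471 = 734, and then M* = 288 - 0.36·734 = 23.7.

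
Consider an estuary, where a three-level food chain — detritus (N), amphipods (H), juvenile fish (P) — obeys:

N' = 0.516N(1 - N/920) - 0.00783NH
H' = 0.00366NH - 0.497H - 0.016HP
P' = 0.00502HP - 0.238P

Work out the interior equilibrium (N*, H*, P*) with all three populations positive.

From dP/dt = 0: 0.00502H* = 0.238, so H* = 47.4.
From dN/dt = 0: 0.516(1 - N*/920) = 0.00783·47.4, giving N* = 920·(1 - 0.719) = 258.
From dH/dt = 0: 0.00366·258 - 0.497 = 0.016P*, so P* = 0.448/0.016 = 28.

N* ≈ 258, H* ≈ 47.4, P* ≈ 28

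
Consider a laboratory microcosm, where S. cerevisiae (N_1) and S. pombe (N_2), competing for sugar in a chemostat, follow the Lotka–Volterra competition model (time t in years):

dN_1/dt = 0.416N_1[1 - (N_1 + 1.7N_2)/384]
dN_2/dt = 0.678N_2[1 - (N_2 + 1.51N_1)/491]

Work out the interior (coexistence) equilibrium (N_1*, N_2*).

Setting both brackets to zero gives the nullclines N_1 + 1.7N_2 = 384 and 1.51N_1 + N_2 = 491.
Substituting N_2 = 491 - 1.51N_1 into the first: N_1(1 - 1.7·1.51) = 384 - 1.7·491.
So N_1* = -451/-1.57 = 288, and then N_2* = 491 - 1.51·288 = 56.7.

N_1* ≈ 288, N_2* ≈ 56.7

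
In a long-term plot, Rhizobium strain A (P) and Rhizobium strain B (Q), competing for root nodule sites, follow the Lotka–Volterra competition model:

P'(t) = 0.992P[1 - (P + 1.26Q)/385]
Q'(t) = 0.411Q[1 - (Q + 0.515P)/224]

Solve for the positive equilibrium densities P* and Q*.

P* ≈ 293, Q* ≈ 73.3

Setting both brackets to zero gives the nullclines P + 1.26Q = 385 and 0.515P + Q = 224.
Substituting Q = 224 - 0.515P into the first: P(1 - 1.26·0.515) = 385 - 1.26·224.
So P* = 103/0.351 = 293, and then Q* = 224 - 0.515·293 = 73.3.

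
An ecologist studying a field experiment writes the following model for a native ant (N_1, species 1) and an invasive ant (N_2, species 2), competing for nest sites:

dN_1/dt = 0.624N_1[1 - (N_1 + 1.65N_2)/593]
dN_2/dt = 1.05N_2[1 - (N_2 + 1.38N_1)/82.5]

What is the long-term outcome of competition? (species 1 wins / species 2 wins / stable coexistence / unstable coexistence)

species 1 excludes species 2

Compare the nullcline intercepts: K1/α12 = 593/1.65 = 359 > K2 = 82.5; K2/α21 = 82.5/1.38 = 59.8 < K1 = 593.
Since the inequalities point opposite ways, species 1 can invade but species 2 cannot.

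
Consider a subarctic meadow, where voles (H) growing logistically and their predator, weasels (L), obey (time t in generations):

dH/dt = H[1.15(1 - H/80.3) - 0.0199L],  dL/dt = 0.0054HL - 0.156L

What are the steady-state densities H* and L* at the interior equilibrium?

H* ≈ 28.9, L* ≈ 37

From dL/dt = 0 with L > 0: 0.0054H* = 0.156, so H* = 28.9.
Substitute into dH/dt = 0: 1.15(1 - 28.9/80.3) = 0.0199L*.
The bracket is 0.64, giving L* = 0.736/0.0199 = 37.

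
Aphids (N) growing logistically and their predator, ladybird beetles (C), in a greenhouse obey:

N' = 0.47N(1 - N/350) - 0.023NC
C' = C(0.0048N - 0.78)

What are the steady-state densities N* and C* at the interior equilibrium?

N* ≈ 163, C* ≈ 10.9

From dC/dt = 0 with C > 0: 0.0048N* = 0.78, so N* = 163.
Substitute into dN/dt = 0: 0.47(1 - 163/350) = 0.023C*.
The bracket is 0.536, giving C* = 0.252/0.023 = 10.9.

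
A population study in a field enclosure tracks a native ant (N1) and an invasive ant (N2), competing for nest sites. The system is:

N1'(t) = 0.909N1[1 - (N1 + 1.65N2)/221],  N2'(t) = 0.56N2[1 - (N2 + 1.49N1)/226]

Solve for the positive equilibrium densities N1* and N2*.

N1* ≈ 104, N2* ≈ 70.8

Setting both brackets to zero gives the nullclines N1 + 1.65N2 = 221 and 1.49N1 + N2 = 226.
Substituting N2 = 226 - 1.49N1 into the first: N1(1 - 1.65·1.49) = 221 - 1.65·226.
So N1* = -152/-1.46 = 104, and then N2* = 226 - 1.49·104 = 70.8.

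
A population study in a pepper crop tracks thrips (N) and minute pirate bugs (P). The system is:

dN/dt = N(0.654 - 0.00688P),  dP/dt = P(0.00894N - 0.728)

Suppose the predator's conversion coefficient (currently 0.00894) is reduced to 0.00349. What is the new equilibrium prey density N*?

At the interior fixed point, setting dP/dt = 0 with P > 0 fixes N* = (predator death rate)/(NP coefficient) — independent of the other coefficients.
With the change, N* = 0.728/0.00349 = 209; it rises from 81.4.

N* ≈ 209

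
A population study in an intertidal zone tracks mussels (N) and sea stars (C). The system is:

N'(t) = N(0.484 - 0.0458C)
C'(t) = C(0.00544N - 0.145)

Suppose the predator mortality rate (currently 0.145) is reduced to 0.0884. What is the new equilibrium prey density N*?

N* ≈ 16.2

At the interior fixed point, setting dC/dt = 0 with C > 0 fixes N* = (predator death rate)/(NC coefficient) — independent of the other coefficients.
With the change, N* = 0.0884/0.00544 = 16.2; it falls from 26.7.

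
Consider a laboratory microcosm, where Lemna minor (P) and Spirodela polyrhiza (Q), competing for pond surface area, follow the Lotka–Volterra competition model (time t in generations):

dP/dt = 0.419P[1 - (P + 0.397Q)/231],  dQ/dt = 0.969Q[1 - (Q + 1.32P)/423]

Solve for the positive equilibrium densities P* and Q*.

P* ≈ 133, Q* ≈ 248

Setting both brackets to zero gives the nullclines P + 0.397Q = 231 and 1.32P + Q = 423.
Substituting Q = 423 - 1.32P into the first: P(1 - 0.397·1.32) = 231 - 0.397·423.
So P* = 63.1/0.476 = 133, and then Q* = 423 - 1.32·133 = 248.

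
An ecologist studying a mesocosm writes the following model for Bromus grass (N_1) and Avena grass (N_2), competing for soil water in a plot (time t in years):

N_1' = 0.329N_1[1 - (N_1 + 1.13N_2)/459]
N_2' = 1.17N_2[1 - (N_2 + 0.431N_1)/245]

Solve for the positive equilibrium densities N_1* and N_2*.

N_1* ≈ 355, N_2* ≈ 92

Setting both brackets to zero gives the nullclines N_1 + 1.13N_2 = 459 and 0.431N_1 + N_2 = 245.
Substituting N_2 = 245 - 0.431N_1 into the first: N_1(1 - 1.13·0.431) = 459 - 1.13·245.
So N_1* = 182/0.513 = 355, and then N_2* = 245 - 0.431·355 = 92.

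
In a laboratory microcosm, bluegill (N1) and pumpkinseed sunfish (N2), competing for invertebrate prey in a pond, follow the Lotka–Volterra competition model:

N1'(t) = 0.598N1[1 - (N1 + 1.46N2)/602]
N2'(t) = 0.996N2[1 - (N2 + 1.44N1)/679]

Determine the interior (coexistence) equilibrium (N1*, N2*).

Setting both brackets to zero gives the nullclines N1 + 1.46N2 = 602 and 1.44N1 + N2 = 679.
Substituting N2 = 679 - 1.44N1 into the first: N1(1 - 1.46·1.44) = 602 - 1.46·679.
So N1* = -389/-1.1 = 353, and then N2* = 679 - 1.44·353 = 170.

N1* ≈ 353, N2* ≈ 170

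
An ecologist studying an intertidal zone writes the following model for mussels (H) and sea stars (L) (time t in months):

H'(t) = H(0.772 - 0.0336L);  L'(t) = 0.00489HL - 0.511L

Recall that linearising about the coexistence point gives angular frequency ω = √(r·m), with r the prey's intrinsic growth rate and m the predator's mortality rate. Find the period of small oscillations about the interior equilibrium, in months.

T ≈ 10 months

Here r = 0.772 and m = 0.511, so r·m = 0.394.
ω = √0.394 = 0.628 per month, hence T = 2π/ω ≈ 10 months.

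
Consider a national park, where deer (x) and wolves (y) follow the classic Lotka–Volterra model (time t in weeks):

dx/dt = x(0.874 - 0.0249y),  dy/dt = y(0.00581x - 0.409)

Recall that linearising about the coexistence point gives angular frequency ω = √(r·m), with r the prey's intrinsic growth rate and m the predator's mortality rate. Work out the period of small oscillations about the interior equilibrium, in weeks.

T ≈ 10.5 weeks

Here r = 0.874 and m = 0.409, so r·m = 0.357.
ω = √0.357 = 0.598 per week, hence T = 2π/ω ≈ 10.5 weeks.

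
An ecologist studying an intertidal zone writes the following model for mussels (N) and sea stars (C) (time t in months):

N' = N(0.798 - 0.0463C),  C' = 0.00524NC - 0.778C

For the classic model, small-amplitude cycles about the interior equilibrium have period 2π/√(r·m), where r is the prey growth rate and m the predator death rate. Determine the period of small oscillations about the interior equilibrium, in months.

Here r = 0.798 and m = 0.778, so r·m = 0.621.
ω = √0.621 = 0.788 per month, hence T = 2π/ω ≈ 7.97 months.

T ≈ 7.97 months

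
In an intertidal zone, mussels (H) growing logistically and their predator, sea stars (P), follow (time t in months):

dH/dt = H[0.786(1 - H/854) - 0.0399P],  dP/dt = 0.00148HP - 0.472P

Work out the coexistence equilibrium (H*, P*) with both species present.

H* ≈ 319, P* ≈ 12.3

From dP/dt = 0 with P > 0: 0.00148H* = 0.472, so H* = 319.
Substitute into dH/dt = 0: 0.786(1 - 319/854) = 0.0399P*.
The bracket is 0.627, giving P* = 0.492/0.0399 = 12.3.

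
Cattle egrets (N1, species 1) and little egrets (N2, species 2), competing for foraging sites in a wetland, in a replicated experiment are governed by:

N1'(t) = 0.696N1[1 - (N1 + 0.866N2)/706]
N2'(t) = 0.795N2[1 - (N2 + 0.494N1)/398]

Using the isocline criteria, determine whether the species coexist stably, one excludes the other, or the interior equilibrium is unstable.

Compare the nullcline intercepts: K1/α12 = 706/0.866 = 815 > K2 = 398; K2/α21 = 398/0.494 = 806 > K1 = 706.
Since both inequalities hold, each species can invade when rare, so the interior equilibrium is stable.

stable coexistence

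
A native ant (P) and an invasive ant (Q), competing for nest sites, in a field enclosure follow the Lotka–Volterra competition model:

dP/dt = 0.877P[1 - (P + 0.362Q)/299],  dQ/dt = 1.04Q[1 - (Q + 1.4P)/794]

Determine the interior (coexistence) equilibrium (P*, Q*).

P* ≈ 23.5, Q* ≈ 761

Setting both brackets to zero gives the nullclines P + 0.362Q = 299 and 1.4P + Q = 794.
Substituting Q = 794 - 1.4P into the first: P(1 - 0.362·1.4) = 299 - 0.362·794.
So P* = 11.6/0.493 = 23.5, and then Q* = 794 - 1.4·23.5 = 761.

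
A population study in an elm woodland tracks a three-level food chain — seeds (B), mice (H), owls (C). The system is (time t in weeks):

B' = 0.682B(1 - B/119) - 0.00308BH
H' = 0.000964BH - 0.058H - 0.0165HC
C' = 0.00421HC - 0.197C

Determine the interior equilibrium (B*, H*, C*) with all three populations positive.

B* ≈ 93.9, H* ≈ 46.8, C* ≈ 1.97

From dC/dt = 0: 0.00421H* = 0.197, so H* = 46.8.
From dB/dt = 0: 0.682(1 - B*/119) = 0.00308·46.8, giving B* = 119·(1 - 0.211) = 93.9.
From dH/dt = 0: 0.000964·93.9 - 0.058 = 0.0165C*, so C* = 0.0325/0.0165 = 1.97.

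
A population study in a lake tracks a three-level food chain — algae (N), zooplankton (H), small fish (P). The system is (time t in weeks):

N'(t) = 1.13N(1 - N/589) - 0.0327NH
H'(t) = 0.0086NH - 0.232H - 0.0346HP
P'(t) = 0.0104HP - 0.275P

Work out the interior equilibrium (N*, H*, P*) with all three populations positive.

From dP/dt = 0: 0.0104H* = 0.275, so H* = 26.4.
From dN/dt = 0: 1.13(1 - N*/589) = 0.0327·26.4, giving N* = 589·(1 - 0.765) = 138.
From dH/dt = 0: 0.0086·138 - 0.232 = 0.0346P*, so P* = 0.957/0.0346 = 27.7.

N* ≈ 138, H* ≈ 26.4, P* ≈ 27.7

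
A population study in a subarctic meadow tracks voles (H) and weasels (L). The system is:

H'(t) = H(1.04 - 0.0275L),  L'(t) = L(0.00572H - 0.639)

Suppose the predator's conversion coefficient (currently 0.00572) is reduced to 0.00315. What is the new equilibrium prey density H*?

H* ≈ 203

At the interior fixed point, setting dL/dt = 0 with L > 0 fixes H* = (predator death rate)/(HL coefficient) — independent of the other coefficients.
With the change, H* = 0.639/0.00315 = 203; it rises from 112.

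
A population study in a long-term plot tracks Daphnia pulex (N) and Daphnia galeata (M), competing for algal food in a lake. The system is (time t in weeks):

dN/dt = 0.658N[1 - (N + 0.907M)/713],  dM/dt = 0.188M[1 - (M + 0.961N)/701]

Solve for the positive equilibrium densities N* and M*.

Setting both brackets to zero gives the nullclines N + 0.907M = 713 and 0.961N + M = 701.
Substituting M = 701 - 0.961N into the first: N(1 - 0.907·0.961) = 713 - 0.907·701.
So N* = 77.2/0.128 = 601, and then M* = 701 - 0.961·601 = 123.

N* ≈ 601, M* ≈ 123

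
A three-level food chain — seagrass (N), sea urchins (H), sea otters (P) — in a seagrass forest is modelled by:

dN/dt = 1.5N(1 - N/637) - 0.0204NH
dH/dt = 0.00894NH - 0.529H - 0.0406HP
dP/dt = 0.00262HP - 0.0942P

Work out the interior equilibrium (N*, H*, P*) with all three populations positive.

From dP/dt = 0: 0.00262H* = 0.0942, so H* = 36.
From dN/dt = 0: 1.5(1 - N*/637) = 0.0204·36, giving N* = 637·(1 - 0.489) = 326.
From dH/dt = 0: 0.00894·326 - 0.529 = 0.0406P*, so P* = 2.38/0.0406 = 58.6.

N* ≈ 326, H* ≈ 36, P* ≈ 58.6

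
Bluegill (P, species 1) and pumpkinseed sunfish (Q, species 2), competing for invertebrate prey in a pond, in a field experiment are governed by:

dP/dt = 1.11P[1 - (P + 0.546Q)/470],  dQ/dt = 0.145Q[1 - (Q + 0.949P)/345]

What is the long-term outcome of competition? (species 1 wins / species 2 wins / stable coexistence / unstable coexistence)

Compare the nullcline intercepts: K1/α12 = 470/0.546 = 861 > K2 = 345; K2/α21 = 345/0.949 = 364 < K1 = 470.
Since the inequalities point opposite ways, species 1 can invade but species 2 cannot.

species 1 excludes species 2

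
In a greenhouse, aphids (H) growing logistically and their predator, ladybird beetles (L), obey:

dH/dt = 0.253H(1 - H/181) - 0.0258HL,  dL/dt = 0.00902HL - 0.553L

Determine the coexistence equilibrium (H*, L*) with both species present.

From dL/dt = 0 with L > 0: 0.00902H* = 0.553, so H* = 61.3.
Substitute into dH/dt = 0: 0.253(1 - 61.3/181) = 0.0258L*.
The bracket is 0.661, giving L* = 0.167/0.0258 = 6.48.

H* ≈ 61.3, L* ≈ 6.48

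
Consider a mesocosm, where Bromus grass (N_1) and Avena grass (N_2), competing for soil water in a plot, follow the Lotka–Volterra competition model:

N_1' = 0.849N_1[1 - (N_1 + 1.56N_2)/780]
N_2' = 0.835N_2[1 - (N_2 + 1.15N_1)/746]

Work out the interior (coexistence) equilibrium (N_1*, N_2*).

Setting both brackets to zero gives the nullclines N_1 + 1.56N_2 = 780 and 1.15N_1 + N_2 = 746.
Substituting N_2 = 746 - 1.15N_1 into the first: N_1(1 - 1.56·1.15) = 780 - 1.56·746.
So N_1* = -384/-0.794 = 483, and then N_2* = 746 - 1.15·483 = 190.

N_1* ≈ 483, N_2* ≈ 190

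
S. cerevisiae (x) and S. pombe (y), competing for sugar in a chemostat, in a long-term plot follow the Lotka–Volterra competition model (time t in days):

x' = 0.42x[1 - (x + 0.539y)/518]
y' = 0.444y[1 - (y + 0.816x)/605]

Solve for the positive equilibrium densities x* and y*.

x* ≈ 343, y* ≈ 325

Setting both brackets to zero gives the nullclines x + 0.539y = 518 and 0.816x + y = 605.
Substituting y = 605 - 0.816x into the first: x(1 - 0.539·0.816) = 518 - 0.539·605.
So x* = 192/0.56 = 343, and then y* = 605 - 0.816·343 = 325.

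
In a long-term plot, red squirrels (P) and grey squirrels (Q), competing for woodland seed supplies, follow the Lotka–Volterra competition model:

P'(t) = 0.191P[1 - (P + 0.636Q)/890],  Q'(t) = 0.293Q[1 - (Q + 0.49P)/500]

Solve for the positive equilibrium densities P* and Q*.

Setting both brackets to zero gives the nullclines P + 0.636Q = 890 and 0.49P + Q = 500.
Substituting Q = 500 - 0.49P into the first: P(1 - 0.636·0.49) = 890 - 0.636·500.
So P* = 572/0.688 = 831, and then Q* = 500 - 0.49·831 = 92.8.

P* ≈ 831, Q* ≈ 92.8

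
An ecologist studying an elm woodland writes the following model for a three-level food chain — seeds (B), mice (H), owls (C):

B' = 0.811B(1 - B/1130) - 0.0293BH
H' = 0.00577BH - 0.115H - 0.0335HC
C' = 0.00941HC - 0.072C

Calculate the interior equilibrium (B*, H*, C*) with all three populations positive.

From dC/dt = 0: 0.00941H* = 0.072, so H* = 7.65.
From dB/dt = 0: 0.811(1 - B*/1130) = 0.0293·7.65, giving B* = 1130·(1 - 0.276) = 818.
From dH/dt = 0: 0.00577·818 - 0.115 = 0.0335C*, so C* = 4.6/0.0335 = 137.

B* ≈ 818, H* ≈ 7.65, C* ≈ 137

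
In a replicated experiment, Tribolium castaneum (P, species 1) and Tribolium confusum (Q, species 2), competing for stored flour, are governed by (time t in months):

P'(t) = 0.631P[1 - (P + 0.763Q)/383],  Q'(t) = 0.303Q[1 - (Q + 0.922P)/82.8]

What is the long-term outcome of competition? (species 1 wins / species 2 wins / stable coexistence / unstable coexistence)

Compare the nullcline intercepts: K1/α12 = 383/0.763 = 502 > K2 = 82.8; K2/α21 = 82.8/0.922 = 89.8 < K1 = 383.
Since the inequalities point opposite ways, species 1 can invade but species 2 cannot.

species 1 excludes species 2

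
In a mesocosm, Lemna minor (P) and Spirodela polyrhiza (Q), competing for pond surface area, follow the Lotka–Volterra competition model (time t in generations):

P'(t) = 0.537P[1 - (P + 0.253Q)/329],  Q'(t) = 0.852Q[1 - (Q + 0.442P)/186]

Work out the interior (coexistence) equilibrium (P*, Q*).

Setting both brackets to zero gives the nullclines P + 0.253Q = 329 and 0.442P + Q = 186.
Substituting Q = 186 - 0.442P into the first: P(1 - 0.253·0.442) = 329 - 0.253·186.
So P* = 282/0.888 = 317, and then Q* = 186 - 0.442·317 = 45.7.

P* ≈ 317, Q* ≈ 45.7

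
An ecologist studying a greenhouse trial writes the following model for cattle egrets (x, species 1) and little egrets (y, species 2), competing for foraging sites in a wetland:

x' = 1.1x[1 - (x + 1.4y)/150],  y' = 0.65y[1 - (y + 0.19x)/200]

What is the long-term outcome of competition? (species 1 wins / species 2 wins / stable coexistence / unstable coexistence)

Compare the nullcline intercepts: K1/α12 = 150/1.4 = 107 < K2 = 200; K2/α21 = 200/0.19 = 1050 > K1 = 150.
Since the inequalities point opposite ways, species 2 can invade but species 1 cannot.

species 2 excludes species 1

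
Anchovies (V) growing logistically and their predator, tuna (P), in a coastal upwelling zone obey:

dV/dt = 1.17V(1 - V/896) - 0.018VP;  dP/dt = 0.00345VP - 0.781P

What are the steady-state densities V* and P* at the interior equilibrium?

From dP/dt = 0 with P > 0: 0.00345V* = 0.781, so V* = 226.
Substitute into dV/dt = 0: 1.17(1 - 226/896) = 0.018P*.
The bracket is 0.747, giving P* = 0.874/0.018 = 48.6.

V* ≈ 226, P* ≈ 48.6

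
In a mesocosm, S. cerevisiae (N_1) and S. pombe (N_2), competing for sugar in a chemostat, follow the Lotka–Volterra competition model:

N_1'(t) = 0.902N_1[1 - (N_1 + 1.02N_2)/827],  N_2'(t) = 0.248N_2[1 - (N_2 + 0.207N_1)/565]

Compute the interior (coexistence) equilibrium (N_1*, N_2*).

Setting both brackets to zero gives the nullclines N_1 + 1.02N_2 = 827 and 0.207N_1 + N_2 = 565.
Substituting N_2 = 565 - 0.207N_1 into the first: N_1(1 - 1.02·0.207) = 827 - 1.02·565.
So N_1* = 251/0.789 = 318, and then N_2* = 565 - 0.207·318 = 499.

N_1* ≈ 318, N_2* ≈ 499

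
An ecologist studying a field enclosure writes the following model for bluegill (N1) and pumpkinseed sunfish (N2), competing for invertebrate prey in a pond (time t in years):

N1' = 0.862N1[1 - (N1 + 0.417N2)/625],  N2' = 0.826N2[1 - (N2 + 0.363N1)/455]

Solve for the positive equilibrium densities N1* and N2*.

Setting both brackets to zero gives the nullclines N1 + 0.417N2 = 625 and 0.363N1 + N2 = 455.
Substituting N2 = 455 - 0.363N1 into the first: N1(1 - 0.417·0.363) = 625 - 0.417·455.
So N1* = 435/0.849 = 513, and then N2* = 455 - 0.363·513 = 269.

N1* ≈ 513, N2* ≈ 269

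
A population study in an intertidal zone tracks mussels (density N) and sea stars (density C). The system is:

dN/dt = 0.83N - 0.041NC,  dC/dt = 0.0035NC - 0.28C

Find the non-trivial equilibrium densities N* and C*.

N* ≈ 80, C* ≈ 20.2

Set dC/dt = 0 with C > 0: 0.0035N - 0.28 = 0, so N* = 0.28/0.0035 = 80.
Set dN/dt = 0 with N > 0: 0.83 - 0.041C = 0, so C* = 0.83/0.041 = 20.2.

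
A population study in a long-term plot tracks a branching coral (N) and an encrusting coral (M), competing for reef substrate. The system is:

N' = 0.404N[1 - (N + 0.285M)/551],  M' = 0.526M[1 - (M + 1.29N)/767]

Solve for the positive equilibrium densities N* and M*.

N* ≈ 526, M* ≈ 88.9

Setting both brackets to zero gives the nullclines N + 0.285M = 551 and 1.29N + M = 767.
Substituting M = 767 - 1.29N into the first: N(1 - 0.285·1.29) = 551 - 0.285·767.
So N* = 332/0.632 = 526, and then M* = 767 - 1.29·526 = 88.9.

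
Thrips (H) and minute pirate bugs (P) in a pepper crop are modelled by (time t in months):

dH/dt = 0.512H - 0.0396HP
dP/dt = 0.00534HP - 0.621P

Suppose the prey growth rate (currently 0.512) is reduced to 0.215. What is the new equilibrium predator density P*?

P* ≈ 5.43

At the interior fixed point, setting dH/dt = 0 with H > 0 fixes P* = (prey growth rate)/(HP coefficient) — independent of the other coefficients.
With the change, P* = 0.215/0.0396 = 5.43; it falls from 12.9.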